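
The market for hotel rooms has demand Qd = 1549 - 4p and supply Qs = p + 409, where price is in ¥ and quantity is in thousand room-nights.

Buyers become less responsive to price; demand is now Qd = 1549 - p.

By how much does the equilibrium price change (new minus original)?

Original equilibrium: 1549 - 4p = p + 409 gives 1140 = 5p, so p = 228 and Q = 637.
With the change applied: demand Qd = 1549 - p, supply Qs = p + 409.
New equilibrium: 1549 - p = p + 409 ⇒ 1140 = 2p ⇒ p = 570, Q = 979.
Δp = 570 − 228 = +342.

+342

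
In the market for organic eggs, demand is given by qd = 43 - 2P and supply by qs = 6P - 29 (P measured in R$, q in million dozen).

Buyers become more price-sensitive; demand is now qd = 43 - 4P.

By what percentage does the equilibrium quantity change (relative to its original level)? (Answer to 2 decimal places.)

Initially, 43 - 2P = 6P - 29, so 72 = 8P and P = 9, q = 25.
With the change applied: demand qd = 43 - 4P, supply qs = 6P - 29.
New equilibrium: 43 - 4P = 6P - 29 ⇒ 72 = 10P ⇒ P = 7.2, q = 14.2.
%Δq = (14.2 − 25) / 25 × 100 = -43.20%.

-43.20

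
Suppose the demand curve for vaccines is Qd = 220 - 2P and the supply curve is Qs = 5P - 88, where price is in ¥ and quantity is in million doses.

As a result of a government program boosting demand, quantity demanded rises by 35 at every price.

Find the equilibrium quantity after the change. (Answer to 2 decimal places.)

Initially, 220 - 2P = 5P - 88, so 308 = 7P and P = 44, Q = 132.
With the change applied: demand Qd = 255 - 2P, supply Qs = 5P - 88.
Setting them equal: 255 - 2P = 5P - 88 → 343 = 7P, so P = 49 and Q = 157.

157.00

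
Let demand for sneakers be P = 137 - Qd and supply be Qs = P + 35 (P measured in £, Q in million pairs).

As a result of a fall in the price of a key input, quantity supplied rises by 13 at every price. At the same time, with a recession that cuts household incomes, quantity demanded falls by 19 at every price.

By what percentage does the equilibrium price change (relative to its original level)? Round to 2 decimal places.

-31.37

Initially, 137 - P = P + 35, so 102 = 2P and P = 51, Q = 86.
After the shift, demand is Qd = 118 - P and supply is Qs = P + 48.
Equate the new curves: 118 - P = P + 48, giving 70 = 2P, P = 35, Q = 83.
%ΔP = (35 − 51) / 51 × 100 = -31.37%.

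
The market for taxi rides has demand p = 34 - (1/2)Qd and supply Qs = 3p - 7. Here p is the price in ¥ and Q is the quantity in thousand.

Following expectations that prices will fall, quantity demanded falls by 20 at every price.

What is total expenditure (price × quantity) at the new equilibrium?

286

Initially, 68 - 2p = 3p - 7, so 75 = 5p and p = 15, Q = 38.
The shock moves the curves to Qd = 48 - 2p and Qs = 3p - 7.
Clearing the new market: 48 - 2p = 3p - 7, so p = 11 and Q = 26.
New expenditure = 11 × 26 = 286.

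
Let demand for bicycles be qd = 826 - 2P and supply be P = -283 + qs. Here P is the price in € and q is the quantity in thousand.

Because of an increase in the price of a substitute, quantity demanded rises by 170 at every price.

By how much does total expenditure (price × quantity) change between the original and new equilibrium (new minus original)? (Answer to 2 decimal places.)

+39761.11

Initially, 826 - 2P = P + 283, so 543 = 3P and P = 181, q = 464.
After the shift, demand is qd = 996 - 2P and supply is qs = P + 283.
New equilibrium: 996 - 2P = P + 283 ⇒ 713 = 3P ⇒ P = 713/3 ≈ 237.6667, q = 1562/3 ≈ 520.6667.
Expenditure moves from 181×464 = 83984 to 237.6667×520.6667 = 123745.1111; change = +39761.11.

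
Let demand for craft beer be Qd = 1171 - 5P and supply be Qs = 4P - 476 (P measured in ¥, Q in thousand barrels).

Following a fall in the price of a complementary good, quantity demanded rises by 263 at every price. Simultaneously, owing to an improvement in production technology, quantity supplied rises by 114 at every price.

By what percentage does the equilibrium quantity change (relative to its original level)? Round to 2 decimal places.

+70.40

Solve the original market: 1171 - 5P = 4P - 476, hence P = 183 and Q = 256.
With the change applied: demand Qd = 1434 - 5P, supply Qs = 4P - 362.
Clearing the new market: 1434 - 5P = 4P - 362, so P = 1796/9 ≈ 199.5556 and Q = 3926/9 ≈ 436.2222.
%ΔQ = (436.2222 − 256) / 256 × 100 = +70.40%.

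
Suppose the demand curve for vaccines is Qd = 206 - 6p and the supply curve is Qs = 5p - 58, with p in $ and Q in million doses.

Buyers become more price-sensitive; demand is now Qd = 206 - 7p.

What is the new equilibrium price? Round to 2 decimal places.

22.00

Initially, 206 - 6p = 5p - 58, so 264 = 11p and p = 24, Q = 62.
With the change applied: demand Qd = 206 - 7p, supply Qs = 5p - 58.
Equate the new curves: 206 - 7p = 5p - 58, giving 264 = 12p, p = 22, Q = 52.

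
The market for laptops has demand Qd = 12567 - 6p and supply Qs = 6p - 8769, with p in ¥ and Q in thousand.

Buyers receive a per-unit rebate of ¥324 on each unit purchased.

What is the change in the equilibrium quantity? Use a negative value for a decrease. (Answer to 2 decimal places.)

+972.00

Initially, 12567 - 6p = 6p - 8769, so 21336 = 12p and p = 1778, Q = 1899.
Since buyers' out-of-pocket price is the market price minus the rebate, the effective demand curve becomes Qd = 14511 - 6p.
New equilibrium: 14511 - 6p = 6p - 8769 ⇒ 23280 = 12p ⇒ p = 1940, Q = 2871.
ΔQ = 2871 − 1899 = +972.00.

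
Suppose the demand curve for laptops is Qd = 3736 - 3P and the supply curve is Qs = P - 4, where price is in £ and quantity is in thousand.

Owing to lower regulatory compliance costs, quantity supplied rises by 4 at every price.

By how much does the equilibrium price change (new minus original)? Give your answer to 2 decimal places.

Before the shock: 3736 - 3P = P - 4 ⇒ 3740 = 4P ⇒ P = 935, Q = 931.
The new curves are Qd = 3736 - 3P (demand) and Qs = P (supply).
New equilibrium: 3736 - 3P = P ⇒ 3736 = 4P ⇒ P = 934, Q = 934.
ΔP = 934 − 935 = -1.00.

-1.00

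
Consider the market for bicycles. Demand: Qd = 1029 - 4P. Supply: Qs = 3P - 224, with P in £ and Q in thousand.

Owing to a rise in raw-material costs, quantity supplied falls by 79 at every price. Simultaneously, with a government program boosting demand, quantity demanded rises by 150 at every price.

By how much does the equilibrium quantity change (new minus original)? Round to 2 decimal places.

+19.14

Solve the original market: 1029 - 4P = 3P - 224, hence P = 179 and Q = 313.
The new curves are Qd = 1179 - 4P (demand) and Qs = 3P - 303 (supply).
New equilibrium: 1179 - 4P = 3P - 303 ⇒ 1482 = 7P ⇒ P = 1482/7 ≈ 211.7143, Q = 2325/7 ≈ 332.1429.
ΔQ = 332.1429 − 313 = +19.14.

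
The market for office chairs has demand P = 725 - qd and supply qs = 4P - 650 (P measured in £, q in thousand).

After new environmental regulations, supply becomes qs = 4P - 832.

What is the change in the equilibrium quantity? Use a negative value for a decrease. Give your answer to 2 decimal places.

-36.40

Solve the original market: 725 - P = 4P - 650, hence P = 275 and q = 450.
The new curves are qd = 725 - P (demand) and qs = 4P - 832 (supply).
Equate the new curves: 725 - P = 4P - 832, giving 1557 = 5P, P = 311.4, q = 413.6.
Δq = 413.6 − 450 = -36.40.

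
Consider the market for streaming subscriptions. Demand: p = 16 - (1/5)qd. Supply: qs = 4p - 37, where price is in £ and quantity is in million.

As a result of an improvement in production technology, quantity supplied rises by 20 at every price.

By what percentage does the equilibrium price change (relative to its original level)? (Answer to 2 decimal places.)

-17.09

Before the shock: 80 - 5p = 4p - 37 ⇒ 117 = 9p ⇒ p = 13, q = 15.
After the shift, demand is qd = 80 - 5p and supply is qs = 4p - 17.
New equilibrium: 80 - 5p = 4p - 17 ⇒ 97 = 9p ⇒ p = 97/9 ≈ 10.7778, q = 235/9 ≈ 26.1111.
%Δp = (10.7778 − 13) / 13 × 100 = -17.09%.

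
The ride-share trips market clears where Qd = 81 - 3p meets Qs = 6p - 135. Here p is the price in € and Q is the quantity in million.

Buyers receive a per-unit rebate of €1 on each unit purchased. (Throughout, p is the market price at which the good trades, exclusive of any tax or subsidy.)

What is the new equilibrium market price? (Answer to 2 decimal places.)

Original equilibrium: 81 - 3p = 6p - 135 gives 216 = 9p, so p = 24 and Q = 9.
Since buyers' out-of-pocket price is the market price minus the rebate, the effective demand curve becomes Qd = 84 - 3p.
Equate the new curves: 84 - 3p = 6p - 135, giving 219 = 9p, p = 73/3 ≈ 24.3333, Q = 11.

24.33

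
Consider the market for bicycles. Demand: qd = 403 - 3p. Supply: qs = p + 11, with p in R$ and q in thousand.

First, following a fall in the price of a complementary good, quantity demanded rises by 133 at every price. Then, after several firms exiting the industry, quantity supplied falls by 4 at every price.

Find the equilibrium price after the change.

Initially, 403 - 3p = p + 11, so 392 = 4p and p = 98, q = 109.
The new curves are qd = 536 - 3p (demand) and qs = p + 7 (supply).
Clearing the new market: 536 - 3p = p + 7, so p = 132.25 and q = 139.25.

132.25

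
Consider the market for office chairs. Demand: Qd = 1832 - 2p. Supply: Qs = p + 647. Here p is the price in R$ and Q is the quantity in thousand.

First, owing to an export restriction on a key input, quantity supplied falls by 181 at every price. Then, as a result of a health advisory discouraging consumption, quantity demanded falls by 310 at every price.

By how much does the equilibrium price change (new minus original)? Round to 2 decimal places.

Before the shock: 1832 - 2p = p + 647 ⇒ 1185 = 3p ⇒ p = 395, Q = 1042.
After the shift, demand is Qd = 1522 - 2p and supply is Qs = p + 466.
New equilibrium: 1522 - 2p = p + 466 ⇒ 1056 = 3p ⇒ p = 352, Q = 818.
Δp = 352 − 395 = -43.00.

-43.00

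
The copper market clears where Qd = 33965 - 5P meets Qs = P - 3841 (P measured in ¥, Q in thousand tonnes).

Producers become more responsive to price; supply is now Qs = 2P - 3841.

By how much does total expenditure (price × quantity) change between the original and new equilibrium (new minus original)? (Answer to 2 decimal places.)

Initially, 33965 - 5P = P - 3841, so 37806 = 6P and P = 6301, Q = 2460.
With the change applied: demand Qd = 33965 - 5P, supply Qs = 2P - 3841.
Clearing the new market: 33965 - 5P = 2P - 3841, so P = 37806/7 ≈ 5400.8571 and Q = 48725/7 ≈ 6960.7143.
Expenditure moves from 6301×2460 = 15500460 to 5400.8571×6960.7143 = 37593823.4694; change = +22093363.47.

+22093363.47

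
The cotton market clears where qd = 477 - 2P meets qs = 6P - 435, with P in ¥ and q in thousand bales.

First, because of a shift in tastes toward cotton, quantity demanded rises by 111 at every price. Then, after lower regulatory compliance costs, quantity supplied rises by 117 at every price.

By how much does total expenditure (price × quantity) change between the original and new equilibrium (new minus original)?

Before the shock: 477 - 2P = 6P - 435 ⇒ 912 = 8P ⇒ P = 114, q = 249.
After the shift, demand is qd = 588 - 2P and supply is qs = 6P - 318.
New equilibrium: 588 - 2P = 6P - 318 ⇒ 906 = 8P ⇒ P = 113.25, q = 361.5.
Expenditure moves from 114×249 = 28386 to 113.25×361.5 = 40939.875; change = +12553.875.

+12553.875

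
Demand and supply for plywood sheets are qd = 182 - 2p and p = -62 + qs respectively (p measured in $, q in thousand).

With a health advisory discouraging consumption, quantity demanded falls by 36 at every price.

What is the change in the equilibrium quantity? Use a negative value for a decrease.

Before the shock: 182 - 2p = p + 62 ⇒ 120 = 3p ⇒ p = 40, q = 102.
The shock moves the curves to qd = 146 - 2p and qs = p + 62.
Setting them equal: 146 - 2p = p + 62 → 84 = 3p, so p = 28 and q = 90.
Δq = 90 − 102 = -12.

-12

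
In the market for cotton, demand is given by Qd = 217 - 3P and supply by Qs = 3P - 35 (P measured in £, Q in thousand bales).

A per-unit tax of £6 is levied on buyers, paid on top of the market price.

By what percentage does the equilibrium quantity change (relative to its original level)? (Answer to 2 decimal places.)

Initially, 217 - 3P = 3P - 35, so 252 = 6P and P = 42, Q = 91.
Since buyers pay the price plus the tax, the effective demand curve becomes Qd = 199 - 3P.
Setting them equal: 199 - 3P = 3P - 35 → 234 = 6P, so P = 39 and Q = 82.
%ΔQ = (82 − 91) / 91 × 100 = -9.89%.

-9.89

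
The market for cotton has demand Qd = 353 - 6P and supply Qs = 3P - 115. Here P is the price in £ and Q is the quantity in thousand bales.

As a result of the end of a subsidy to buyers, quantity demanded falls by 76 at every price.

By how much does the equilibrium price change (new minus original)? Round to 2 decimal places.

-8.44

Before the shock: 353 - 6P = 3P - 115 ⇒ 468 = 9P ⇒ P = 52, Q = 41.
After the shift, demand is Qd = 277 - 6P and supply is Qs = 3P - 115.
Clearing the new market: 277 - 6P = 3P - 115, so P = 392/9 ≈ 43.5556 and Q = 47/3 ≈ 15.6667.
ΔP = 43.5556 − 52 = -8.44.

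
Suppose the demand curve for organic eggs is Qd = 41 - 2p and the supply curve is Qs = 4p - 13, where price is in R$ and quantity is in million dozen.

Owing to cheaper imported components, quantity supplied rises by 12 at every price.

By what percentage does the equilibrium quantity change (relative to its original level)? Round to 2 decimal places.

Before the shock: 41 - 2p = 4p - 13 ⇒ 54 = 6p ⇒ p = 9, Q = 23.
With the change applied: demand Qd = 41 - 2p, supply Qs = 4p - 1.
Setting them equal: 41 - 2p = 4p - 1 → 42 = 6p, so p = 7 and Q = 27.
%ΔQ = (27 − 23) / 23 × 100 = +17.39%.

+17.39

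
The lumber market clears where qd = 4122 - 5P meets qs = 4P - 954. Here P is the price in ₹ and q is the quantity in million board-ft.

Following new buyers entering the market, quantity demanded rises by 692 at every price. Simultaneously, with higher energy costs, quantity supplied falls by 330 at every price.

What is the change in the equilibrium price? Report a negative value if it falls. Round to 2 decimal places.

Solve the original market: 4122 - 5P = 4P - 954, hence P = 564 and q = 1302.
The shock moves the curves to qd = 4814 - 5P and qs = 4P - 1284.
New equilibrium: 4814 - 5P = 4P - 1284 ⇒ 6098 = 9P ⇒ P = 6098/9 ≈ 677.5556, q = 12836/9 ≈ 1426.2222.
ΔP = 677.5556 − 564 = +113.56.

+113.56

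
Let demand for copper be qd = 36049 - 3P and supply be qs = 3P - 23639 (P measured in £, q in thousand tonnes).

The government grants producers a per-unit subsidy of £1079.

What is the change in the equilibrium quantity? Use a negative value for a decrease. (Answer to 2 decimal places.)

Initially, 36049 - 3P = 3P - 23639, so 59688 = 6P and P = 9948, q = 6205.
Since sellers receive the price plus the subsidy, the effective supply curve becomes qs = 3P - 20402.
Clearing the new market: 36049 - 3P = 3P - 20402, so P = 9408.5 and q = 7823.5.
Δq = 7823.5 − 6205 = +1618.50.

+1618.50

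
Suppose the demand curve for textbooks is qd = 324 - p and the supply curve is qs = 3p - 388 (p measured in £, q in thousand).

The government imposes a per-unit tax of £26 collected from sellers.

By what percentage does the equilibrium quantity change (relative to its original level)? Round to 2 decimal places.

Initially, 324 - p = 3p - 388, so 712 = 4p and p = 178, q = 146.
Since sellers keep the price net of the tax, the effective supply curve becomes qs = 3p - 466.
New equilibrium: 324 - p = 3p - 466 ⇒ 790 = 4p ⇒ p = 197.5, q = 126.5.
%Δq = (126.5 − 146) / 146 × 100 = -13.36%.

-13.36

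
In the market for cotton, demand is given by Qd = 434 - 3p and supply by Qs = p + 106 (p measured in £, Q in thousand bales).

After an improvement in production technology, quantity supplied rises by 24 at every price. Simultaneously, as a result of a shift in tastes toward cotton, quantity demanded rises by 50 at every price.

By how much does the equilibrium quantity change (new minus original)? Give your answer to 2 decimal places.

+30.50

Solve the original market: 434 - 3p = p + 106, hence p = 82 and Q = 188.
With the change applied: demand Qd = 484 - 3p, supply Qs = p + 130.
Setting them equal: 484 - 3p = p + 130 → 354 = 4p, so p = 88.5 and Q = 218.5.
ΔQ = 218.5 − 188 = +30.50.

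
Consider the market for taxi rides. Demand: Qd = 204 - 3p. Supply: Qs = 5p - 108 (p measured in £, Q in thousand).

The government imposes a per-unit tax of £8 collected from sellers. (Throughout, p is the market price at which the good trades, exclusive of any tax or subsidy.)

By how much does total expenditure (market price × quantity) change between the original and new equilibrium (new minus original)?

Original equilibrium: 204 - 3p = 5p - 108 gives 312 = 8p, so p = 39 and Q = 87.
Since sellers keep the price net of the tax, the effective supply curve becomes Qs = 5p - 148.
Clearing the new market: 204 - 3p = 5p - 148, so p = 44 and Q = 72.
Expenditure moves from 39×87 = 3393 to 44×72 = 3168; change = -225.

-225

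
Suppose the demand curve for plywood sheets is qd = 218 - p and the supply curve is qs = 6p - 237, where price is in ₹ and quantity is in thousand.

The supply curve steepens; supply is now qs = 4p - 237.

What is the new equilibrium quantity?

Solve the original market: 218 - p = 6p - 237, hence p = 65 and q = 153.
The new curves are qd = 218 - p (demand) and qs = 4p - 237 (supply).
Equate the new curves: 218 - p = 4p - 237, giving 455 = 5p, p = 91, q = 127.

127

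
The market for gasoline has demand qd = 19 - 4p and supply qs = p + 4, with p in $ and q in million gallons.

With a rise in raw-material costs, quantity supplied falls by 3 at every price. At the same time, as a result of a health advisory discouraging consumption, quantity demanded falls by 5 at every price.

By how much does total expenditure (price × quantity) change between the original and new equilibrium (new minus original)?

Solve the original market: 19 - 4p = p + 4, hence p = 3 and q = 7.
The new curves are qd = 14 - 4p (demand) and qs = p + 1 (supply).
Equate the new curves: 14 - 4p = p + 1, giving 13 = 5p, p = 2.6, q = 3.6.
Expenditure moves from 3×7 = 21 to 2.6×3.6 = 9.36; change = -11.64.

-11.64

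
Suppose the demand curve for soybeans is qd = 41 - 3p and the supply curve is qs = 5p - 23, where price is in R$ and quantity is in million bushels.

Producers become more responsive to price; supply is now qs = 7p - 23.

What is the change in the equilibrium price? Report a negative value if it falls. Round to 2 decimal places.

Before the shock: 41 - 3p = 5p - 23 ⇒ 64 = 8p ⇒ p = 8, q = 17.
After the shift, demand is qd = 41 - 3p and supply is qs = 7p - 23.
Setting them equal: 41 - 3p = 7p - 23 → 64 = 10p, so p = 6.4 and q = 21.8.
Δp = 6.4 − 8 = -1.60.

-1.60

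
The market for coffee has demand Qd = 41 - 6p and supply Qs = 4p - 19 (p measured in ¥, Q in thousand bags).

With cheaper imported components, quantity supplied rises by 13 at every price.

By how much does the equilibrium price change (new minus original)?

-1.3

Initially, 41 - 6p = 4p - 19, so 60 = 10p and p = 6, Q = 5.
The shock moves the curves to Qd = 41 - 6p and Qs = 4p - 6.
Clearing the new market: 41 - 6p = 4p - 6, so p = 4.7 and Q = 12.8.
Δp = 4.7 − 6 = -1.3.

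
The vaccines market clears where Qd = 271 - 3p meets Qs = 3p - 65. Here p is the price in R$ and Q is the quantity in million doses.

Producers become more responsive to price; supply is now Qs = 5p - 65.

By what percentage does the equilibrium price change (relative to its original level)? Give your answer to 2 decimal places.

-25.00

Solve the original market: 271 - 3p = 3p - 65, hence p = 56 and Q = 103.
The shock moves the curves to Qd = 271 - 3p and Qs = 5p - 65.
Setting them equal: 271 - 3p = 5p - 65 → 336 = 8p, so p = 42 and Q = 145.
%Δp = (42 − 56) / 56 × 100 = -25.00%.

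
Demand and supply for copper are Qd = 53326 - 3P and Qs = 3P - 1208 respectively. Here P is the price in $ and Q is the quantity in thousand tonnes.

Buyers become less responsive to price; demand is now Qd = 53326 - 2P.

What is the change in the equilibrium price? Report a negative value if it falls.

+1817.8

Initially, 53326 - 3P = 3P - 1208, so 54534 = 6P and P = 9089, Q = 26059.
The new curves are Qd = 53326 - 2P (demand) and Qs = 3P - 1208 (supply).
Equate the new curves: 53326 - 2P = 3P - 1208, giving 54534 = 5P, P = 10906.8, Q = 31512.4.
ΔP = 10906.8 − 9089 = +1817.8.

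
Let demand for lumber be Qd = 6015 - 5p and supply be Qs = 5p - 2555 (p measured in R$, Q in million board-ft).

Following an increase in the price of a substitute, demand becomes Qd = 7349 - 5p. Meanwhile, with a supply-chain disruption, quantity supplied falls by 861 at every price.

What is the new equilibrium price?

1076.5

Before the shock: 6015 - 5p = 5p - 2555 ⇒ 8570 = 10p ⇒ p = 857, Q = 1730.
After the shift, demand is Qd = 7349 - 5p and supply is Qs = 5p - 3416.
New equilibrium: 7349 - 5p = 5p - 3416 ⇒ 10765 = 10p ⇒ p = 1076.5, Q = 1966.5.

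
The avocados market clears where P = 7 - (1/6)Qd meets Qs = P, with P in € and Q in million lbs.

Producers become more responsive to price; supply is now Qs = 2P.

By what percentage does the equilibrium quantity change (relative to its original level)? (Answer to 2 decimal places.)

Solve the original market: 42 - 6P = P, hence P = 6 and Q = 6.
After the shift, demand is Qd = 42 - 6P and supply is Qs = 2P.
Equate the new curves: 42 - 6P = 2P, giving 42 = 8P, P = 5.25, Q = 10.5.
%ΔQ = (10.5 − 6) / 6 × 100 = +75.00%.

+75.00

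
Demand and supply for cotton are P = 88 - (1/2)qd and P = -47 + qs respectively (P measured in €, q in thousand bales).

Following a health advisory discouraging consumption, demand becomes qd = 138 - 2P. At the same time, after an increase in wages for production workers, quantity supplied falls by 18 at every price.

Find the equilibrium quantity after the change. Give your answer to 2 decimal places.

65.33

Before the shock: 176 - 2P = P + 47 ⇒ 129 = 3P ⇒ P = 43, q = 90.
The new curves are qd = 138 - 2P (demand) and qs = P + 29 (supply).
Equate the new curves: 138 - 2P = P + 29, giving 109 = 3P, P = 109/3 ≈ 36.3333, q = 196/3 ≈ 65.3333.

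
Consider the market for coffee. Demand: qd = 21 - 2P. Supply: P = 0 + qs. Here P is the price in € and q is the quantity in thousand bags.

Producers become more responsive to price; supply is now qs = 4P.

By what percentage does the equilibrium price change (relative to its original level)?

Solve the original market: 21 - 2P = P, hence P = 7 and q = 7.
The new curves are qd = 21 - 2P (demand) and qs = 4P (supply).
New equilibrium: 21 - 2P = 4P ⇒ 21 = 6P ⇒ P = 3.5, q = 14.
%ΔP = (3.5 − 7) / 7 × 100 = -50%.

-50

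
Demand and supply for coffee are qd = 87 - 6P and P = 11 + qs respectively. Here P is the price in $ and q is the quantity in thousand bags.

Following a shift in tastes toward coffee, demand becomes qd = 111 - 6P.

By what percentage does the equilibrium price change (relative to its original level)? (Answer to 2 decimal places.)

+24.49

Initially, 87 - 6P = P - 11, so 98 = 7P and P = 14, q = 3.
The shock moves the curves to qd = 111 - 6P and qs = P - 11.
Equate the new curves: 111 - 6P = P - 11, giving 122 = 7P, P = 122/7 ≈ 17.4286, q = 45/7 ≈ 6.4286.
%ΔP = (17.4286 − 14) / 14 × 100 = +24.49%.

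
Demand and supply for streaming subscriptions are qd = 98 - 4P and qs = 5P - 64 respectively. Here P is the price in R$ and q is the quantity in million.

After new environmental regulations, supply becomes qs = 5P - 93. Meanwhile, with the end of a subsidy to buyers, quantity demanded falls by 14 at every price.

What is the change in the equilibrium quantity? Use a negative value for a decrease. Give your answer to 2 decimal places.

Original equilibrium: 98 - 4P = 5P - 64 gives 162 = 9P, so P = 18 and q = 26.
The shock moves the curves to qd = 84 - 4P and qs = 5P - 93.
New equilibrium: 84 - 4P = 5P - 93 ⇒ 177 = 9P ⇒ P = 59/3 ≈ 19.6667, q = 16/3 ≈ 5.3333.
Δq = 5.3333 − 26 = -20.67.

-20.67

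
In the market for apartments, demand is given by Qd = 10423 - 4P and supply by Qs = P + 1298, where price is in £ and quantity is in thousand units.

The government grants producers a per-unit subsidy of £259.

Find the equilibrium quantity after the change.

3330.2

Before the shock: 10423 - 4P = P + 1298 ⇒ 9125 = 5P ⇒ P = 1825, Q = 3123.
Since sellers receive the price plus the subsidy, the effective supply curve becomes Qs = P + 1557.
Equate the new curves: 10423 - 4P = P + 1557, giving 8866 = 5P, P = 1773.2, Q = 3330.2.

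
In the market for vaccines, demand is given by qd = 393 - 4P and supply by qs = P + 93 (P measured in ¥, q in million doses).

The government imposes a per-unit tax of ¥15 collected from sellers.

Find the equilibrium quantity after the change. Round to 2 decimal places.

Initially, 393 - 4P = P + 93, so 300 = 5P and P = 60, q = 153.
Since sellers keep the price net of the tax, the effective supply curve becomes qs = P + 78.
Clearing the new market: 393 - 4P = P + 78, so P = 63 and q = 141.

141.00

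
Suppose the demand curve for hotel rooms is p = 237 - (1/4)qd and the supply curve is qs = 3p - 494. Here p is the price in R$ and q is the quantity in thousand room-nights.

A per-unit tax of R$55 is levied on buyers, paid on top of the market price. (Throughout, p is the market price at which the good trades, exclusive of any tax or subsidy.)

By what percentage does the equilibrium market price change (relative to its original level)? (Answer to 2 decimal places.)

-15.26

Solve the original market: 948 - 4p = 3p - 494, hence p = 206 and q = 124.
Since buyers pay the price plus the tax, the effective demand curve becomes qd = 728 - 4p.
Setting them equal: 728 - 4p = 3p - 494 → 1222 = 7p, so p = 1222/7 ≈ 174.5714 and q = 208/7 ≈ 29.7143.
%Δp = (174.5714 − 206) / 206 × 100 = -15.26%.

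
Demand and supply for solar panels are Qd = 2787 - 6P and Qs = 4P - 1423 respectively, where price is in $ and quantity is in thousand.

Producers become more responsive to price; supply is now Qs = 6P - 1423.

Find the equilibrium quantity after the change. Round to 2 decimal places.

682.00

Original equilibrium: 2787 - 6P = 4P - 1423 gives 4210 = 10P, so P = 421 and Q = 261.
After the shift, demand is Qd = 2787 - 6P and supply is Qs = 6P - 1423.
New equilibrium: 2787 - 6P = 6P - 1423 ⇒ 4210 = 12P ⇒ P = 2105/6 ≈ 350.8333, Q = 682.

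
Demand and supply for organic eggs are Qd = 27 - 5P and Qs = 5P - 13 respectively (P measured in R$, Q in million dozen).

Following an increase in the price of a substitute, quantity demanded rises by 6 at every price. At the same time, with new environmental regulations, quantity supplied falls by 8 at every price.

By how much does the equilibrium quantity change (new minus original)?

-1

Before the shock: 27 - 5P = 5P - 13 ⇒ 40 = 10P ⇒ P = 4, Q = 7.
After the shift, demand is Qd = 33 - 5P and supply is Qs = 5P - 21.
New equilibrium: 33 - 5P = 5P - 21 ⇒ 54 = 10P ⇒ P = 5.4, Q = 6.
ΔQ = 6 − 7 = -1.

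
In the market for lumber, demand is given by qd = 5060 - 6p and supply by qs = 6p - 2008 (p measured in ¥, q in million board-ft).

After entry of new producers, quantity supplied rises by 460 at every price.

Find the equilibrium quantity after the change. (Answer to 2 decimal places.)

1756.00

Solve the original market: 5060 - 6p = 6p - 2008, hence p = 589 and q = 1526.
The shock moves the curves to qd = 5060 - 6p and qs = 6p - 1548.
Clearing the new market: 5060 - 6p = 6p - 1548, so p = 1652/3 ≈ 550.6667 and q = 1756.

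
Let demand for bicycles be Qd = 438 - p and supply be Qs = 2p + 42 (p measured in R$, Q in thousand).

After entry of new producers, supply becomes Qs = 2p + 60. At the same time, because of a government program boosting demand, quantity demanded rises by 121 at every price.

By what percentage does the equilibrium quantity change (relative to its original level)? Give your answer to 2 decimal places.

Original equilibrium: 438 - p = 2p + 42 gives 396 = 3p, so p = 132 and Q = 306.
The shock moves the curves to Qd = 559 - p and Qs = 2p + 60.
New equilibrium: 559 - p = 2p + 60 ⇒ 499 = 3p ⇒ p = 499/3 ≈ 166.3333, Q = 1178/3 ≈ 392.6667.
%ΔQ = (392.6667 − 306) / 306 × 100 = +28.32%.

+28.32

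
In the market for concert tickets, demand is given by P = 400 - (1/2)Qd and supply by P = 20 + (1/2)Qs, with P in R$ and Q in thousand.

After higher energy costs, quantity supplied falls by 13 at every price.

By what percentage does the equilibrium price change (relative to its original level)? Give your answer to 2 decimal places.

+1.55

Original equilibrium: 800 - 2P = 2P - 40 gives 840 = 4P, so P = 210 and Q = 380.
The shock moves the curves to Qd = 800 - 2P and Qs = 2P - 53.
New equilibrium: 800 - 2P = 2P - 53 ⇒ 853 = 4P ⇒ P = 213.25, Q = 373.5.
%ΔP = (213.25 − 210) / 210 × 100 = +1.55%.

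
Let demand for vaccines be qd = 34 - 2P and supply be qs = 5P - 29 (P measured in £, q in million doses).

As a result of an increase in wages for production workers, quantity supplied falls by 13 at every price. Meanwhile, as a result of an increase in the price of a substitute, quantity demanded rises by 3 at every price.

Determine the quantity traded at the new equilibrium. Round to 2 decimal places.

Before the shock: 34 - 2P = 5P - 29 ⇒ 63 = 7P ⇒ P = 9, q = 16.
After the shift, demand is qd = 37 - 2P and supply is qs = 5P - 42.
Equate the new curves: 37 - 2P = 5P - 42, giving 79 = 7P, P = 79/7 ≈ 11.2857, q = 101/7 ≈ 14.4286.

14.43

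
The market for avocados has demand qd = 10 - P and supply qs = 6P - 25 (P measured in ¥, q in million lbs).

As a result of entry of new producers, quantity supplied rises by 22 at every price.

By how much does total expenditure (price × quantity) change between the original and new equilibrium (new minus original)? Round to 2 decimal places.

Original equilibrium: 10 - P = 6P - 25 gives 35 = 7P, so P = 5 and q = 5.
The shock moves the curves to qd = 10 - P and qs = 6P - 3.
Setting them equal: 10 - P = 6P - 3 → 13 = 7P, so P = 13/7 ≈ 1.8571 and q = 57/7 ≈ 8.1429.
Expenditure moves from 5×5 = 25 to 1.8571×8.1429 = 15.1224; change = -9.88.

-9.88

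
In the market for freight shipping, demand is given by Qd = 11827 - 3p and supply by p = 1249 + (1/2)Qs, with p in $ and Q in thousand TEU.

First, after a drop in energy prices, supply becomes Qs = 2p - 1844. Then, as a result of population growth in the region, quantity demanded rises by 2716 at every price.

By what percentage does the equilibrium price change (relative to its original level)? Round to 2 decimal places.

+14.39

Solve the original market: 11827 - 3p = 2p - 2498, hence p = 2865 and Q = 3232.
With the change applied: demand Qd = 14543 - 3p, supply Qs = 2p - 1844.
Equate the new curves: 14543 - 3p = 2p - 1844, giving 16387 = 5p, p = 3277.4, Q = 4710.8.
%Δp = (3277.4 − 2865) / 2865 × 100 = +14.39%.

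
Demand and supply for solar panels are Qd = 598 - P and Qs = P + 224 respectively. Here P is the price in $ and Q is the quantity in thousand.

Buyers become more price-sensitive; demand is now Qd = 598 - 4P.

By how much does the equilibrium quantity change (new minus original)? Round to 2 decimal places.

Initially, 598 - P = P + 224, so 374 = 2P and P = 187, Q = 411.
With the change applied: demand Qd = 598 - 4P, supply Qs = P + 224.
Equate the new curves: 598 - 4P = P + 224, giving 374 = 5P, P = 74.8, Q = 298.8.
ΔQ = 298.8 − 411 = -112.20.

-112.20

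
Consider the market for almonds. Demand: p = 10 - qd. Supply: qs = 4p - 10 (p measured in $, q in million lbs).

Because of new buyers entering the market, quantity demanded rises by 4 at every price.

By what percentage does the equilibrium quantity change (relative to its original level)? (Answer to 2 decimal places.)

+53.33

Initially, 10 - p = 4p - 10, so 20 = 5p and p = 4, q = 6.
The new curves are qd = 14 - p (demand) and qs = 4p - 10 (supply).
New equilibrium: 14 - p = 4p - 10 ⇒ 24 = 5p ⇒ p = 4.8, q = 9.2.
%Δq = (9.2 − 6) / 6 × 100 = +53.33%.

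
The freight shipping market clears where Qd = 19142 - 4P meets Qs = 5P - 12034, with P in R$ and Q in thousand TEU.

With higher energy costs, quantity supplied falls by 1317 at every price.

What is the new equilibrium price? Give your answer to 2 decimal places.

Initially, 19142 - 4P = 5P - 12034, so 31176 = 9P and P = 3464, Q = 5286.
After the shift, demand is Qd = 19142 - 4P and supply is Qs = 5P - 13351.
Equate the new curves: 19142 - 4P = 5P - 13351, giving 32493 = 9P, P = 10831/3 ≈ 3610.3333, Q = 14102/3 ≈ 4700.6667.

3610.33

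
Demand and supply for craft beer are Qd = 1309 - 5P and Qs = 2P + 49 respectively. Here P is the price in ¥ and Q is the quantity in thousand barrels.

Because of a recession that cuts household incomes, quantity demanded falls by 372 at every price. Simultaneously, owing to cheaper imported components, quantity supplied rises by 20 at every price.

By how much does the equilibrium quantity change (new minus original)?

-92

Solve the original market: 1309 - 5P = 2P + 49, hence P = 180 and Q = 409.
The new curves are Qd = 937 - 5P (demand) and Qs = 2P + 69 (supply).
Clearing the new market: 937 - 5P = 2P + 69, so P = 124 and Q = 317.
ΔQ = 317 − 409 = -92.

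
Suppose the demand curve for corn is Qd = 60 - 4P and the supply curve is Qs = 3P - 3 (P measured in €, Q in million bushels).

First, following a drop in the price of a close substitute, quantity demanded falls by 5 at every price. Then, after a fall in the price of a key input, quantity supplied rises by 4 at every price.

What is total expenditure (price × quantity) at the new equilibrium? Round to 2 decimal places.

Before the shock: 60 - 4P = 3P - 3 ⇒ 63 = 7P ⇒ P = 9, Q = 24.
With the change applied: demand Qd = 55 - 4P, supply Qs = 3P + 1.
New equilibrium: 55 - 4P = 3P + 1 ⇒ 54 = 7P ⇒ P = 54/7 ≈ 7.7143, Q = 169/7 ≈ 24.1429.
New expenditure = 7.7143 × 24.1429 = 186.24.

186.24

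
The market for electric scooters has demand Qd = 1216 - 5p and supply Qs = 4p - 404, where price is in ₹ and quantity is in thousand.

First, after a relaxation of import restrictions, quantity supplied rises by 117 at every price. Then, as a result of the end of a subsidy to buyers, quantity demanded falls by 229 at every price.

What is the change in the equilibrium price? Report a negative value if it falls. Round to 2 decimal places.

-38.44

Original equilibrium: 1216 - 5p = 4p - 404 gives 1620 = 9p, so p = 180 and Q = 316.
The new curves are Qd = 987 - 5p (demand) and Qs = 4p - 287 (supply).
Setting them equal: 987 - 5p = 4p - 287 → 1274 = 9p, so p = 1274/9 ≈ 141.5556 and Q = 2513/9 ≈ 279.2222.
Δp = 141.5556 − 180 = -38.44.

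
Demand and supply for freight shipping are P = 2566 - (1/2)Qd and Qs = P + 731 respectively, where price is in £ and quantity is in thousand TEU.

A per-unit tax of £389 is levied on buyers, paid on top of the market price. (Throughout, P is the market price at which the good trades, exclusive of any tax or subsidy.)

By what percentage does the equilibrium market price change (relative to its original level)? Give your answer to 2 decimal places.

Before the shock: 5132 - 2P = P + 731 ⇒ 4401 = 3P ⇒ P = 1467, Q = 2198.
Since buyers pay the price plus the tax, the effective demand curve becomes Qd = 4354 - 2P.
Clearing the new market: 4354 - 2P = P + 731, so P = 3623/3 ≈ 1207.6667 and Q = 5816/3 ≈ 1938.6667.
%ΔP = (1207.6667 − 1467) / 1467 × 100 = -17.68%.

-17.68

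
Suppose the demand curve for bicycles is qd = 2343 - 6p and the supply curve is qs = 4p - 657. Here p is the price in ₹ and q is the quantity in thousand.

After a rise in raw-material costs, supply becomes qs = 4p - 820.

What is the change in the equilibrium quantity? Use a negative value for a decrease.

-97.8

Initially, 2343 - 6p = 4p - 657, so 3000 = 10p and p = 300, q = 543.
With the change applied: demand qd = 2343 - 6p, supply qs = 4p - 820.
Clearing the new market: 2343 - 6p = 4p - 820, so p = 316.3 and q = 445.2.
Δq = 445.2 − 543 = -97.8.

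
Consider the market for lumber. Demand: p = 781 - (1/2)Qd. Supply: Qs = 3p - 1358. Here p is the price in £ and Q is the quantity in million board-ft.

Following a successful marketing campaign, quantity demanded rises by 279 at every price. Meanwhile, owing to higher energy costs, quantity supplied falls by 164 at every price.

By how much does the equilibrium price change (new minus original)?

Initially, 1562 - 2p = 3p - 1358, so 2920 = 5p and p = 584, Q = 394.
After the shift, demand is Qd = 1841 - 2p and supply is Qs = 3p - 1522.
Clearing the new market: 1841 - 2p = 3p - 1522, so p = 672.6 and Q = 495.8.
Δp = 672.6 − 584 = +88.6.

+88.6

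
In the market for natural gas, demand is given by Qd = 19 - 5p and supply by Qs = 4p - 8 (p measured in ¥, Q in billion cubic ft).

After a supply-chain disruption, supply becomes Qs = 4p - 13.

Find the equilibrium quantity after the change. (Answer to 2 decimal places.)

1.22

Initially, 19 - 5p = 4p - 8, so 27 = 9p and p = 3, Q = 4.
After the shift, demand is Qd = 19 - 5p and supply is Qs = 4p - 13.
Setting them equal: 19 - 5p = 4p - 13 → 32 = 9p, so p = 32/9 ≈ 3.5556 and Q = 11/9 ≈ 1.2222.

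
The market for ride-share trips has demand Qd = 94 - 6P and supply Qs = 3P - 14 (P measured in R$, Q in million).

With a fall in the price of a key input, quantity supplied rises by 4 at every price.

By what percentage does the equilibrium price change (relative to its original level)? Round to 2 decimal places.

-3.70

Before the shock: 94 - 6P = 3P - 14 ⇒ 108 = 9P ⇒ P = 12, Q = 22.
After the shift, demand is Qd = 94 - 6P and supply is Qs = 3P - 10.
Setting them equal: 94 - 6P = 3P - 10 → 104 = 9P, so P = 104/9 ≈ 11.5556 and Q = 74/3 ≈ 24.6667.
%ΔP = (11.5556 − 12) / 12 × 100 = -3.70%.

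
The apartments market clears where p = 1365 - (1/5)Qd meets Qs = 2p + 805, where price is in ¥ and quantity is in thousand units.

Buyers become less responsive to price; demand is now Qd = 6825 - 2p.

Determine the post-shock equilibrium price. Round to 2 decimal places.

Original equilibrium: 6825 - 5p = 2p + 805 gives 6020 = 7p, so p = 860 and Q = 2525.
The shock moves the curves to Qd = 6825 - 2p and Qs = 2p + 805.
Equate the new curves: 6825 - 2p = 2p + 805, giving 6020 = 4p, p = 1505, Q = 3815.

1505.00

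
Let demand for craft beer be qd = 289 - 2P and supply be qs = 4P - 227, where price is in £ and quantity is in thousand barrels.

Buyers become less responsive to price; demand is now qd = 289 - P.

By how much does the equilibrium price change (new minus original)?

+17.2

Before the shock: 289 - 2P = 4P - 227 ⇒ 516 = 6P ⇒ P = 86, q = 117.
The new curves are qd = 289 - P (demand) and qs = 4P - 227 (supply).
Equate the new curves: 289 - P = 4P - 227, giving 516 = 5P, P = 103.2, q = 185.8.
ΔP = 103.2 − 86 = +17.2.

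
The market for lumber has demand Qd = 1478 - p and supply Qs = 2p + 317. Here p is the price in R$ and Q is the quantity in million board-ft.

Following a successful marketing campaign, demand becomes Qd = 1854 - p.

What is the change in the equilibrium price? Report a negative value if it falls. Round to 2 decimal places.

+125.33

Before the shock: 1478 - p = 2p + 317 ⇒ 1161 = 3p ⇒ p = 387, Q = 1091.
With the change applied: demand Qd = 1854 - p, supply Qs = 2p + 317.
Setting them equal: 1854 - p = 2p + 317 → 1537 = 3p, so p = 1537/3 ≈ 512.3333 and Q = 4025/3 ≈ 1341.6667.
Δp = 512.3333 − 387 = +125.33.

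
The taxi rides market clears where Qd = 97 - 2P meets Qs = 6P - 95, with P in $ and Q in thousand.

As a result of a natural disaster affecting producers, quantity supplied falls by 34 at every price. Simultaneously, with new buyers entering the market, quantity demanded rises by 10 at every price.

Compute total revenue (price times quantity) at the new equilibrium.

Before the shock: 97 - 2P = 6P - 95 ⇒ 192 = 8P ⇒ P = 24, Q = 49.
The shock moves the curves to Qd = 107 - 2P and Qs = 6P - 129.
Setting them equal: 107 - 2P = 6P - 129 → 236 = 8P, so P = 29.5 and Q = 48.
New expenditure = 29.5 × 48 = 1416.

1416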